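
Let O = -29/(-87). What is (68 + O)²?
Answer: 42025/9 ≈ 4669.4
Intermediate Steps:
O = ⅓ (O = -29*(-1/87) = ⅓ ≈ 0.33333)
(68 + O)² = (68 + ⅓)² = (205/3)² = 42025/9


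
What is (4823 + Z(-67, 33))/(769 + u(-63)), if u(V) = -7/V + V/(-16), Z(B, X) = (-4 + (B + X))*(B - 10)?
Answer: 1115856/111319 ≈ 10.024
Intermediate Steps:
Z(B, X) = (-10 + B)*(-4 + B + X) (Z(B, X) = (-4 + B + X)*(-10 + B) = (-10 + B)*(-4 + B + X))
u(V) = -7/V - V/16 (u(V) = -7/V + V*(-1/16) = -7/V - V/16)
(4823 + Z(-67, 33))/(769 + u(-63)) = (4823 + (40 + (-67)² - 14*(-67) - 10*33 - 67*33))/(769 + (-7/(-63) - 1/16*(-63))) = (4823 + (40 + 4489 + 938 - 330 - 2211))/(769 + (-7*(-1/63) + 63/16)) = (4823 + 2926)/(769 + (⅑ + 63/16)) = 7749/(769 + 583/144) = 7749/(111319/144) = 7749*(144/111319) = 1115856/111319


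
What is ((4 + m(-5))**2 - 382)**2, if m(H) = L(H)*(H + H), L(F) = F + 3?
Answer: 37636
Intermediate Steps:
L(F) = 3 + F
m(H) = 2*H*(3 + H) (m(H) = (3 + H)*(H + H) = (3 + H)*(2*H) = 2*H*(3 + H))
((4 + m(-5))**2 - 382)**2 = ((4 + 2*(-5)*(3 - 5))**2 - 382)**2 = ((4 + 2*(-5)*(-2))**2 - 382)**2 = ((4 + 20)**2 - 382)**2 = (24**2 - 382)**2 = (576 - 382)**2 = 194**2 = 37636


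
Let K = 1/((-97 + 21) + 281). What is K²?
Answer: 1/42025 ≈ 2.3795e-5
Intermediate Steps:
K = 1/205 (K = 1/(-76 + 281) = 1/205 ≈ 0.0048781)
K² = (1/205)² = 1/42025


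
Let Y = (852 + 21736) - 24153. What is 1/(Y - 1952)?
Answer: -1/3517 ≈ -0.00028433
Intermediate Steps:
Y = -1565 (Y = 22588 - 24153 = -1565)
1/(Y - 1952) = 1/(-1565 - 1952) = 1/(-3517) = -1/3517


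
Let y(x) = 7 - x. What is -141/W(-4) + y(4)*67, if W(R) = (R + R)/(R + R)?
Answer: 60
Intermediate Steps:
W(R) = 1 (W(R) = (2*R)/((2*R)) = (2*R)*(1/(2*R)) = 1)
-141/W(-4) + y(4)*67 = -141/1 + (7 - 1*4)*67 = -141*1 + (7 - 4)*67 = -141 + 3*67 = -141 + 201 = 60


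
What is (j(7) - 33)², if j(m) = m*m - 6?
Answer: 100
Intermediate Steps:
j(m) = -6 + m² (j(m) = m² - 6 = -6 + m²)
(j(7) - 33)² = ((-6 + 7²) - 33)² = ((-6 + 49) - 33)² = (43 - 33)² = 10² = 100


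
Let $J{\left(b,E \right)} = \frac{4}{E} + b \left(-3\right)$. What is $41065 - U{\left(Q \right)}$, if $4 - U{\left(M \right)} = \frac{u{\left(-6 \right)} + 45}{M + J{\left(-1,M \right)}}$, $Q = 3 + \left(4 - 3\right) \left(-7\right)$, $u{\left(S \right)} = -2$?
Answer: $\frac{82079}{2} \approx 41040.0$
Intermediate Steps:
$J{\left(b,E \right)} = - 3 b + \frac{4}{E}$ ($J{\left(b,E \right)} = \frac{4}{E} - 3 b = - 3 b + \frac{4}{E}$)
$Q = -4$ ($Q = 3 + 1 \left(-7\right) = 3 - 7 = -4$)
$U{\left(M \right)} = 4 - \frac{43}{3 + M + \frac{4}{M}}$ ($U{\left(M \right)} = 4 - \frac{-2 + 45}{M + \left(\left(-3\right) \left(-1\right) + \frac{4}{M}\right)} = 4 - \frac{43}{M + \left(3 + \frac{4}{M}\right)} = 4 - \frac{43}{3 + M + \frac{4}{M}}$)
$41065 - U{\left(Q \right)} = 41065 - \frac{16 - 4 \left(-31 + 4 \left(-4\right)\right)}{4 - 4 \left(3 - 4\right)} = 41065 - \frac{16 - 4 \left(-31 - 16\right)}{4 - -4} = 41065 - \frac{16 - -188}{4 + 4} = 41065 - \frac{16 + 188}{8} = 41065 - \frac{1}{8} \cdot 204 = 41065 - \frac{51}{2} = \frac{82079}{2}$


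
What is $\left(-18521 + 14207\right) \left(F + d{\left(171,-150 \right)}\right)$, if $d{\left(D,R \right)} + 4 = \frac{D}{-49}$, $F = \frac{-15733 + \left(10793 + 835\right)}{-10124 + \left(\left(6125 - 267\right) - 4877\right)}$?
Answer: $\frac{13607805504}{448007} \approx 30374.0$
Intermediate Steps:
$F = \frac{4105}{9143}$ ($F = \frac{-15733 + 11628}{-10124 + \left(5858 - 4877\right)} = - \frac{4105}{-10124 + 981} = - \frac{4105}{-9143} = \left(-4105\right) \left(- \frac{1}{9143}\right) = \frac{4105}{9143} \approx 0.44898$)
$d{\left(D,R \right)} = -4 - \frac{D}{49}$ ($d{\left(D,R \right)} = -4 + \frac{D}{-49} = -4 + D \left(- \frac{1}{49}\right) = -4 - \frac{D}{49}$)
$\left(-18521 + 14207\right) \left(F + d{\left(171,-150 \right)}\right) = \left(-18521 + 14207\right) \left(\frac{4105}{9143} - \frac{367}{49}\right) = - 4314 \left(\frac{4105}{9143} - \frac{367}{49}\right) = \left(-4314\right) \left(- \frac{3154336}{448007}\right) = \frac{13607805504}{448007}$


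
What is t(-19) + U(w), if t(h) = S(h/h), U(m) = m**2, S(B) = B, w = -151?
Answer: 22802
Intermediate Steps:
t(h) = 1 (t(h) = h/h = 1)
t(-19) + U(w) = 1 + (-151)**2 = 1 + 22801 = 22802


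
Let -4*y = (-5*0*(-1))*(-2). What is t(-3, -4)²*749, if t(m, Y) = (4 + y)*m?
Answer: 107856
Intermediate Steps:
y = 0 (y = --5*0*(-1)*(-2)/4 = -0*(-1)*(-2)/4 = -0*(-2) = -¼*0 = 0)
t(m, Y) = 4*m (t(m, Y) = (4 + 0)*m = 4*m)
t(-3, -4)²*749 = (4*(-3))²*749 = (-12)²*749 = 144*749 = 107856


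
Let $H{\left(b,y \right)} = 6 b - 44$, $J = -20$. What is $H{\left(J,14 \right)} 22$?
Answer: $-3608$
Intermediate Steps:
$H{\left(b,y \right)} = -44 + 6 b$
$H{\left(J,14 \right)} 22 = \left(-44 + 6 \left(-20\right)\right) 22 = \left(-44 - 120\right) 22 = \left(-164\right) 22 = -3608$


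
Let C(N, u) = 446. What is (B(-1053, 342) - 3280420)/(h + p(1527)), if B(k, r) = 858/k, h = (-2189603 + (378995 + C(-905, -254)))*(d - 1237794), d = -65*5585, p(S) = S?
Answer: -88571362/78239026553535 ≈ -1.1321e-6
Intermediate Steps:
d = -363025
h = 2897741722678 (h = (-2189603 + (378995 + 446))*(-363025 - 1237794) = (-2189603 + 379441)*(-1600819) = -1810162*(-1600819) = 2897741722678)
(B(-1053, 342) - 3280420)/(h + p(1527)) = (858/(-1053) - 3280420)/(2897741722678 + 1527) = (858*(-1/1053) - 3280420)/2897741724205 = (-22/27 - 3280420)*(1/2897741724205) = -88571362/27*1/2897741724205 = -88571362/78239026553535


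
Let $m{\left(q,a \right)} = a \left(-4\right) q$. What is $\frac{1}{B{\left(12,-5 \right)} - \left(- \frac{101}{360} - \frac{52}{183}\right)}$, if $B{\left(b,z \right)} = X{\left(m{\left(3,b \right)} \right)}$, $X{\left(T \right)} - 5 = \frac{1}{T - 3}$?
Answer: $\frac{1076040}{5980529} \approx 0.17992$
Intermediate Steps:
$m{\left(q,a \right)} = - 4 a q$
$X{\left(T \right)} = 5 + \frac{1}{-3 + T}$ ($X{\left(T \right)} = 5 + \frac{1}{T - 3} = 5 + \frac{1}{-3 + T}$)
$B{\left(b,z \right)} = \frac{-14 - 60 b}{-3 - 12 b}$ ($B{\left(b,z \right)} = \frac{-14 + 5 \left(\left(-4\right) b 3\right)}{-3 - 4 b 3} = \frac{-14 + 5 \left(- 12 b\right)}{-3 - 12 b} = \frac{-14 - 60 b}{-3 - 12 b}$)
$\frac{1}{B{\left(12,-5 \right)} - \left(- \frac{101}{360} - \frac{52}{183}\right)} = \frac{1}{\frac{2 \left(7 + 30 \cdot 12\right)}{3 \left(1 + 4 \cdot 12\right)} - \left(- \frac{101}{360} - \frac{52}{183}\right)} = \frac{1}{\frac{2 \left(7 + 360\right)}{3 \left(1 + 48\right)} - - \frac{12401}{21960}} = \frac{1}{\frac{2}{3} \cdot \frac{1}{49} \cdot 367 + \left(\frac{101}{360} + \frac{52}{183}\right)} = \frac{1}{\frac{2}{3} \cdot \frac{1}{49} \cdot 367 + \frac{12401}{21960}} = \frac{1}{\frac{734}{147} + \frac{12401}{21960}} = \frac{1}{\frac{5980529}{1076040}} = \frac{1076040}{5980529}$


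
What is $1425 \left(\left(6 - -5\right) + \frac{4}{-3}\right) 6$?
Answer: $82650$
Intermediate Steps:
$1425 \left(\left(6 - -5\right) + \frac{4}{-3}\right) 6 = 1425 \left(\left(6 + 5\right) + 4 \left(- \frac{1}{3}\right)\right) 6 = 1425 \left(11 - \frac{4}{3}\right) 6 = 1425 \cdot \frac{29}{3} \cdot 6 = 1425 \cdot 58 = 82650$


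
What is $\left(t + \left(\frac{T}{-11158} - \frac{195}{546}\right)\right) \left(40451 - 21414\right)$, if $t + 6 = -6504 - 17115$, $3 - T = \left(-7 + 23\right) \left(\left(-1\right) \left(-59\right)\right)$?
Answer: $- \frac{2509179342689}{5579} \approx -4.4975 \cdot 10^{8}$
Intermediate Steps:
$T = -941$ ($T = 3 - \left(-7 + 23\right) \left(\left(-1\right) \left(-59\right)\right) = 3 - 16 \cdot 59 = 3 - 944 = -941$)
$t = -23625$ ($t = -6 - 23619 = -23625$)
$\left(t + \left(\frac{T}{-11158} - \frac{195}{546}\right)\right) \left(40451 - 21414\right) = \left(-23625 - \left(- \frac{941}{11158} + \frac{5}{14}\right)\right) \left(40451 - 21414\right) = \left(-23625 - \frac{1522}{5579}\right) 19037 = \left(- \frac{131805397}{5579}\right) 19037 = - \frac{2509179342689}{5579}$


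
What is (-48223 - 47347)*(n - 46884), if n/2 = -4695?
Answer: 5378106180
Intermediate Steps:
n = -9390 (n = 2*(-4695) = -9390)
(-48223 - 47347)*(n - 46884) = (-48223 - 47347)*(-9390 - 46884) = -95570*(-56274) = 5378106180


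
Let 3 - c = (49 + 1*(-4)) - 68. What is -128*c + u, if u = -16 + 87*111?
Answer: 6313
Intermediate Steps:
c = 26 (c = 3 - ((49 + 1*(-4)) - 68) = 3 - ((49 - 4) - 68) = 3 - (45 - 68) = 3 - 1*(-23) = 3 + 23 = 26)
u = 9641 (u = -16 + 9657 = 9641)
-128*c + u = -128*26 + 9641 = -3328 + 9641 = 6313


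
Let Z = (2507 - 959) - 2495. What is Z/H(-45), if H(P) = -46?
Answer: 947/46 ≈ 20.587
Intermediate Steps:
Z = -947 (Z = 1548 - 2495 = -947)
Z/H(-45) = -947/(-46) = -947*(-1/46) = 947/46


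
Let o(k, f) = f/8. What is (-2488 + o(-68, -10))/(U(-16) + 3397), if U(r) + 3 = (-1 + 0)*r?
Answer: -9957/13640 ≈ -0.72999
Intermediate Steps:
U(r) = -3 - r (U(r) = -3 + (-1 + 0)*r = -3 - r)
o(k, f) = f/8 (o(k, f) = f*(⅛) = f/8)
(-2488 + o(-68, -10))/(U(-16) + 3397) = (-2488 + (⅛)*(-10))/((-3 - 1*(-16)) + 3397) = (-2488 - 5/4)/((-3 + 16) + 3397) = -9957/(4*(13 + 3397)) = -9957/4/3410 = -9957/4*1/3410 = -9957/13640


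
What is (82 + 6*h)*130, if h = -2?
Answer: 9100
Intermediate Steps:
(82 + 6*h)*130 = (82 + 6*(-2))*130 = (82 - 12)*130 = 70*130 = 9100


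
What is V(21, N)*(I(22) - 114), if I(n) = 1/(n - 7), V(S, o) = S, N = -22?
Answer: -11963/5 ≈ -2392.6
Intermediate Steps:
I(n) = 1/(-7 + n)
V(21, N)*(I(22) - 114) = 21*(1/(-7 + 22) - 114) = 21*(1/15 - 114) = 21*(-1709/15) = -11963/5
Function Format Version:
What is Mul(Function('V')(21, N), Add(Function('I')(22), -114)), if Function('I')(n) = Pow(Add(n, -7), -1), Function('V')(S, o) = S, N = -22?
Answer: Rational(-11963, 5) ≈ -2392.6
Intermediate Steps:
Function('I')(n) = Pow(Add(-7, n), -1)
Mul(Function('V')(21, N), Add(Function('I')(22), -114)) = Mul(21, Add(Pow(Add(-7, 22), -1), -114)) = Mul(21, Add(Pow(15, -1), -114)) = Mul(21, Add(Rational(1, 15), -114)) = Mul(21, Rational(-1709, 15)) = Rational(-11963, 5)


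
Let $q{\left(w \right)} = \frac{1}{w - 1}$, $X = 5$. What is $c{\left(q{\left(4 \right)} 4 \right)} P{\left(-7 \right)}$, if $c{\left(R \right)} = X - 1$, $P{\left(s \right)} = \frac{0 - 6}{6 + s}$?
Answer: $24$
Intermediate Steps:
$q{\left(w \right)} = \frac{1}{-1 + w}$
$P{\left(s \right)} = - \frac{6}{6 + s}$
$c{\left(R \right)} = 4$ ($c{\left(R \right)} = 5 - 1 = 4$)
$c{\left(q{\left(4 \right)} 4 \right)} P{\left(-7 \right)} = 4 \left(- \frac{6}{6 - 7}\right) = 4 \left(- \frac{6}{-1}\right) = 4 \left(\left(-6\right) \left(-1\right)\right) = 4 \cdot 6 = 24$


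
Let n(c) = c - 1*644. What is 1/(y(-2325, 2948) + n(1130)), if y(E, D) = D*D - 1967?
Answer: 1/8689223 ≈ 1.1509e-7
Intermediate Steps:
y(E, D) = -1967 + D² (y(E, D) = D² - 1967 = -1967 + D²)
n(c) = -644 + c (n(c) = c - 644 = -644 + c)
1/(y(-2325, 2948) + n(1130)) = 1/((-1967 + 2948²) + (-644 + 1130)) = 1/((-1967 + 8690704) + 486) = 1/(8688737 + 486) = 1/8689223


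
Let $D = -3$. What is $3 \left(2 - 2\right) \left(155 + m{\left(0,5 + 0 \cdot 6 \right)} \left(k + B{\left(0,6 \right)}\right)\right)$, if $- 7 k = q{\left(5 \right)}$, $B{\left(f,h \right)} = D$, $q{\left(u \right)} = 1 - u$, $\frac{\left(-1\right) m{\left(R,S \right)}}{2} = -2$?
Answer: $0$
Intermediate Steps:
$m{\left(R,S \right)} = 4$ ($m{\left(R,S \right)} = \left(-2\right) \left(-2\right) = 4$)
$B{\left(f,h \right)} = -3$
$k = \frac{4}{7}$ ($k = - \frac{1 - 5}{7} = \left(- \frac{1}{7}\right) \left(-4\right) = \frac{4}{7} \approx 0.57143$)
$3 \left(2 - 2\right) \left(155 + m{\left(0,5 + 0 \cdot 6 \right)} \left(k + B{\left(0,6 \right)}\right)\right) = 3 \left(2 - 2\right) \left(155 + 4 \left(\frac{4}{7} - 3\right)\right) = 3 \cdot 0 \left(155 + 4 \left(- \frac{17}{7}\right)\right) = 0 \left(155 - \frac{68}{7}\right) = 0 \cdot \frac{1017}{7} = 0$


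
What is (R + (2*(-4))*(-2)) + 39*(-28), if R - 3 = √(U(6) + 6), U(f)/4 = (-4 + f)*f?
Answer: -1073 + 3*√6 ≈ -1065.7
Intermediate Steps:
U(f) = 4*f*(-4 + f) (U(f) = 4*((-4 + f)*f) = 4*(f*(-4 + f)) = 4*f*(-4 + f))
R = 3 + 3*√6 (R = 3 + √(4*6*(-4 + 6) + 6) = 3 + √(4*6*2 + 6) = 3 + √(48 + 6) = 3 + √54 = 3 + 3*√6 ≈ 10.348)
(R + (2*(-4))*(-2)) + 39*(-28) = ((3 + 3*√6) + (2*(-4))*(-2)) + 39*(-28) = ((3 + 3*√6) - 8*(-2)) - 1092 = ((3 + 3*√6) + 16) - 1092 = (19 + 3*√6) - 1092 = -1073 + 3*√6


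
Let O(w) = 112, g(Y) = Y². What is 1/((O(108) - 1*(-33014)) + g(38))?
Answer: 1/34570 ≈ 2.8927e-5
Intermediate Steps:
1/((O(108) - 1*(-33014)) + g(38)) = 1/((112 - 1*(-33014)) + 38²) = 1/((112 + 33014) + 1444) = 1/(33126 + 1444) = 1/34570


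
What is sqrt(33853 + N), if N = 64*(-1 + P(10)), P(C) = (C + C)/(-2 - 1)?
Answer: sqrt(300261)/3 ≈ 182.65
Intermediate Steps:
P(C) = -2*C/3 (P(C) = (2*C)/(-3) = (2*C)*(-1/3) = -2*C/3)
N = -1472/3 (N = 64*(-1 - 2/3*10) = 64*(-1 - 20/3) = 64*(-23/3) = -1472/3 ≈ -490.67)
sqrt(33853 + N) = sqrt(33853 - 1472/3) = sqrt(100087/3) = sqrt(300261)/3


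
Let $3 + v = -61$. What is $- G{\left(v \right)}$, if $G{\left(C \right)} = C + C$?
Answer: $128$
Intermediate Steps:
$v = -64$ ($v = -3 - 61 = -64$)
$G{\left(C \right)} = 2 C$
$- G{\left(v \right)} = - 2 \left(-64\right) = \left(-1\right) \left(-128\right) = 128$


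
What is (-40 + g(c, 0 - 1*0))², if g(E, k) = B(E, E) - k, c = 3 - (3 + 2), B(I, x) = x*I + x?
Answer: 1444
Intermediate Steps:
B(I, x) = x + I*x (B(I, x) = I*x + x = x + I*x)
c = -2 (c = 3 - 1*5 = 3 - 5 = -2)
g(E, k) = -k + E*(1 + E) (g(E, k) = E*(1 + E) - k = -k + E*(1 + E))
(-40 + g(c, 0 - 1*0))² = (-40 + (-(0 - 1*0) - 2*(1 - 2)))² = (-40 + (-(0 + 0) - 2*(-1)))² = (-40 + (-1*0 + 2))² = (-40 + (0 + 2))² = (-40 + 2)² = (-38)² = 1444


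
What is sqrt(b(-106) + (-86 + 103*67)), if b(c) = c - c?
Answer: sqrt(6815) ≈ 82.553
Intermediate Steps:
b(c) = 0
sqrt(b(-106) + (-86 + 103*67)) = sqrt(0 + (-86 + 103*67)) = sqrt(0 + (-86 + 6901)) = sqrt(0 + 6815) = sqrt(6815)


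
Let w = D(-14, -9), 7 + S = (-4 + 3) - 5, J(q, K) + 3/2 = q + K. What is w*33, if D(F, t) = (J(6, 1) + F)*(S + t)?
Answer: 6171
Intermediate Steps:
J(q, K) = -3/2 + K + q (J(q, K) = -3/2 + (q + K) = -3/2 + (K + q) = -3/2 + K + q)
S = -13 (S = -7 + ((-4 + 3) - 5) = -7 + (-1 - 5) = -7 - 6 = -13)
D(F, t) = (-13 + t)*(11/2 + F) (D(F, t) = ((-3/2 + 1 + 6) + F)*(-13 + t) = (11/2 + F)*(-13 + t) = (-13 + t)*(11/2 + F))
w = 187 (w = -143/2 - 13*(-14) + (11/2)*(-9) - 14*(-9) = -143/2 + 182 - 99/2 + 126 = 187)
w*33 = 187*33 = 6171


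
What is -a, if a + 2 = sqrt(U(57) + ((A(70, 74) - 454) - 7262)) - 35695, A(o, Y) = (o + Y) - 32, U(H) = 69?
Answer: 35697 - I*sqrt(7535) ≈ 35697.0 - 86.804*I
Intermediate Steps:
A(o, Y) = -32 + Y + o (A(o, Y) = (Y + o) - 32 = -32 + Y + o)
a = -35697 + I*sqrt(7535) (a = -2 + (sqrt(69 + (((-32 + 74 + 70) - 454) - 7262)) - 35695) = -2 + (sqrt(69 + ((112 - 454) - 7262)) - 35695) = -2 + (sqrt(69 + (-342 - 7262)) - 35695) = -2 + (sqrt(69 - 7604) - 35695) = -2 + (sqrt(-7535) - 35695) = -2 + (I*sqrt(7535) - 35695) = -2 + (-35695 + I*sqrt(7535)) = -35697 + I*sqrt(7535) ≈ -35697.0 + 86.804*I)
-a = -(-35697 + I*sqrt(7535)) = 35697 - I*sqrt(7535)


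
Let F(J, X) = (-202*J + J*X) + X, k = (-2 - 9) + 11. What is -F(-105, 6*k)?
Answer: -21210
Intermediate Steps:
k = 0 (k = -11 + 11 = 0)
F(J, X) = X - 202*J + J*X
-F(-105, 6*k) = -(6*0 - 202*(-105) - 630*0) = -(0 + 21210 - 105*0) = -(0 + 21210 + 0) = -1*21210 = -21210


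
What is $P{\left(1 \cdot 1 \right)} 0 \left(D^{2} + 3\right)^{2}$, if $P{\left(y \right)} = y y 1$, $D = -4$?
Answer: $0$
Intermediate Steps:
$P{\left(y \right)} = y^{2}$ ($P{\left(y \right)} = y^{2} \cdot 1 = y^{2}$)
$P{\left(1 \cdot 1 \right)} 0 \left(D^{2} + 3\right)^{2} = \left(1 \cdot 1\right)^{2} \cdot 0 \left(\left(-4\right)^{2} + 3\right)^{2} = 1^{2} \cdot 0 \left(16 + 3\right)^{2} = 1 \cdot 0 \cdot 19^{2} = 0 \cdot 361 = 0$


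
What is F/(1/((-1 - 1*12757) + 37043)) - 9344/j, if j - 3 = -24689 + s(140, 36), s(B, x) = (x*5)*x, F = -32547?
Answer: -7195046651513/9103 ≈ -7.9040e+8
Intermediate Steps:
s(B, x) = 5*x**2 (s(B, x) = (5*x)*x = 5*x**2)
j = -18206 (j = 3 + (-24689 + 5*36**2) = 3 + (-24689 + 5*1296) = 3 + (-24689 + 6480) = 3 - 18209 = -18206)
F/(1/((-1 - 1*12757) + 37043)) - 9344/j = -(1205605974 - 415202079) - 9344/(-18206) = -32547/(1/((-1 - 12757) + 37043)) - 9344*(-1/18206) = -32547/(1/(-12758 + 37043)) + 4672/9103 = -32547/(1/24285) + 4672/9103 = -32547/1/24285 + 4672/9103 = -32547*24285 + 4672/9103 = -790403895 + 4672/9103 = -7195046651513/9103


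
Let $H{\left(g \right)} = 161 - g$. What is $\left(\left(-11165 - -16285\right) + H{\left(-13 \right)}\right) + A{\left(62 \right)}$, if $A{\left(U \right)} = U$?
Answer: $5356$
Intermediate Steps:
$\left(\left(-11165 - -16285\right) + H{\left(-13 \right)}\right) + A{\left(62 \right)} = \left(\left(-11165 - -16285\right) + \left(161 - -13\right)\right) + 62 = \left(\left(-11165 + 16285\right) + \left(161 + 13\right)\right) + 62 = \left(5120 + 174\right) + 62 = 5294 + 62 = 5356$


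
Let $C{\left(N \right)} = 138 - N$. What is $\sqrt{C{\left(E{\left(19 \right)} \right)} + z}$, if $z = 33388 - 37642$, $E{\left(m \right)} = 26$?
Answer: $i \sqrt{4142} \approx 64.358 i$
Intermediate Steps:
$z = -4254$
$\sqrt{C{\left(E{\left(19 \right)} \right)} + z} = \sqrt{\left(138 - 26\right) - 4254} = \sqrt{112 - 4254} = \sqrt{-4142} = i \sqrt{4142}$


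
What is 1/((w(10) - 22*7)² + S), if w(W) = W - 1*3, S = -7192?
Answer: 1/14417 ≈ 6.9363e-5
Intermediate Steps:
w(W) = -3 + W (w(W) = W - 3 = -3 + W)
1/((w(10) - 22*7)² + S) = 1/(((-3 + 10) - 22*7)² - 7192) = 1/((7 - 154)² - 7192) = 1/((-147)² - 7192) = 1/(21609 - 7192) = 1/14417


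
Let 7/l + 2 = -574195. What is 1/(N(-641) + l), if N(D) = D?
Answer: -574197/368060284 ≈ -0.0015601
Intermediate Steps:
l = -7/574197 (l = 7/(-2 - 574195) = 7/(-574197) = 7*(-1/574197) = -7/574197 ≈ -1.2191e-5)
1/(N(-641) + l) = 1/(-641 - 7/574197) = 1/(-368060284/574197) = -574197/368060284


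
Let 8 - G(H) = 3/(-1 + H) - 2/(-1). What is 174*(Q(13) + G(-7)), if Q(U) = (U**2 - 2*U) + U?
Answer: 113013/4 ≈ 28253.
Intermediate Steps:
G(H) = 6 - 3/(-1 + H) (G(H) = 8 - (3/(-1 + H) - 2/(-1)) = 8 - (3/(-1 + H) - 2*(-1)) = 8 - (3/(-1 + H) + 2) = 8 - (2 + 3/(-1 + H)) = 8 + (-2 - 3/(-1 + H)) = 6 - 3/(-1 + H))
Q(U) = U**2 - U
174*(Q(13) + G(-7)) = 174*(13*(-1 + 13) + 3*(-3 + 2*(-7))/(-1 - 7)) = 174*(13*12 + 3*(-3 - 14)/(-8)) = 174*(156 + 3*(-1/8)*(-17)) = 174*(156 + 51/8) = 174*(1299/8) = 113013/4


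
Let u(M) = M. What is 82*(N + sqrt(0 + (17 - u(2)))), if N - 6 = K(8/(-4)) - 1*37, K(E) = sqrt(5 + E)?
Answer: -2542 + 82*sqrt(3) + 82*sqrt(15) ≈ -2082.4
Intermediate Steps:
N = -31 + sqrt(3) (N = 6 + (sqrt(5 + 8/(-4)) - 1*37) = 6 + (sqrt(5 + 8*(-1/4)) - 37) = 6 + (sqrt(5 - 2) - 37) = 6 + (sqrt(3) - 37) = 6 + (-37 + sqrt(3)) = -31 + sqrt(3) ≈ -29.268)
82*(N + sqrt(0 + (17 - u(2)))) = 82*((-31 + sqrt(3)) + sqrt(0 + (17 - 1*2))) = 82*((-31 + sqrt(3)) + sqrt(0 + (17 - 2))) = 82*((-31 + sqrt(3)) + sqrt(0 + 15)) = 82*((-31 + sqrt(3)) + sqrt(15)) = 82*(-31 + sqrt(3) + sqrt(15)) = -2542 + 82*sqrt(3) + 82*sqrt(15)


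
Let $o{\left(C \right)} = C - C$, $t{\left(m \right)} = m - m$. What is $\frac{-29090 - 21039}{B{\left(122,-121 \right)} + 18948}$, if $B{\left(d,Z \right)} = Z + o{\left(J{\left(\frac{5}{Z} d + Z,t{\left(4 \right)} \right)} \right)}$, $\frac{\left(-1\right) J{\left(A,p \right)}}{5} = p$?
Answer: $- \frac{50129}{18827} \approx -2.6626$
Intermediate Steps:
$t{\left(m \right)} = 0$
$J{\left(A,p \right)} = - 5 p$
$o{\left(C \right)} = 0$
$B{\left(d,Z \right)} = Z$ ($B{\left(d,Z \right)} = Z + 0 = Z$)
$\frac{-29090 - 21039}{B{\left(122,-121 \right)} + 18948} = \frac{-29090 - 21039}{-121 + 18948} = - \frac{50129}{18827}$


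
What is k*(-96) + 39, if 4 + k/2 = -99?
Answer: 19815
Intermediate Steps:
k = -206 (k = -8 + 2*(-99) = -8 - 198 = -206)
k*(-96) + 39 = -206*(-96) + 39 = 19776 + 39 = 19815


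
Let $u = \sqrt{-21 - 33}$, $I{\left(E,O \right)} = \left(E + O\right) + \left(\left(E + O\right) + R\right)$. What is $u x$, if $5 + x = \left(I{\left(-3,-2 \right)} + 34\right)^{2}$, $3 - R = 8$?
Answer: $1068 i \sqrt{6} \approx 2616.1 i$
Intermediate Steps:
$R = -5$ ($R = 3 - 8 = -5$)
$I{\left(E,O \right)} = -5 + 2 E + 2 O$ ($I{\left(E,O \right)} = \left(E + O\right) - \left(5 - E - O\right) = \left(E + O\right) + \left(-5 + E + O\right) = -5 + 2 E + 2 O$)
$u = 3 i \sqrt{6}$ ($u = \sqrt{-54} = 3 i \sqrt{6} \approx 7.3485 i$)
$x = 356$ ($x = -5 + \left(\left(-5 + 2 \left(-3\right) + 2 \left(-2\right)\right) + 34\right)^{2} = -5 + \left(\left(-5 - 6 - 4\right) + 34\right)^{2} = -5 + \left(-15 + 34\right)^{2} = -5 + 19^{2} = -5 + 361 = 356$)
$u x = 3 i \sqrt{6} \cdot 356 = 1068 i \sqrt{6}$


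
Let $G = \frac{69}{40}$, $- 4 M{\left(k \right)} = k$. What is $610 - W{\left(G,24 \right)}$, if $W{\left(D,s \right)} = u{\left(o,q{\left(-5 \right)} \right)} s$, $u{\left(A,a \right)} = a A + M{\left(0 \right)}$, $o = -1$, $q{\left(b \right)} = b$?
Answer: $490$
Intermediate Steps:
$M{\left(k \right)} = - \frac{k}{4}$
$G = \frac{69}{40}$ ($G = 69 \cdot \frac{1}{40} = \frac{69}{40} \approx 1.725$)
$u{\left(A,a \right)} = A a$ ($u{\left(A,a \right)} = a A - 0 = A a + 0 = A a$)
$W{\left(D,s \right)} = 5 s$ ($W{\left(D,s \right)} = \left(-1\right) \left(-5\right) s = 5 s$)
$610 - W{\left(G,24 \right)} = 610 - 5 \cdot 24 = 610 - 120 = 490$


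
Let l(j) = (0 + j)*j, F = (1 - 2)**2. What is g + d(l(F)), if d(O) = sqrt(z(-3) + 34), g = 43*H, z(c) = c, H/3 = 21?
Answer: 2709 + sqrt(31) ≈ 2714.6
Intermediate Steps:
H = 63 (H = 3*21 = 63)
g = 2709 (g = 43*63 = 2709)
F = 1 (F = (-1)**2 = 1)
l(j) = j**2 (l(j) = j*j = j**2)
d(O) = sqrt(31) (d(O) = sqrt(-3 + 34) = sqrt(31))
g + d(l(F)) = 2709 + sqrt(31)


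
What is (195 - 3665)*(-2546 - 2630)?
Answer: 17960720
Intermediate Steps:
(195 - 3665)*(-2546 - 2630) = -3470*(-5176) = 17960720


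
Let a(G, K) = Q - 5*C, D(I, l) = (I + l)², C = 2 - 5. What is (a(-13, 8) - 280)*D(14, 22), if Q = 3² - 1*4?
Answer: -336960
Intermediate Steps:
C = -3
Q = 5 (Q = 9 - 4 = 5)
a(G, K) = 20 (a(G, K) = 5 - 5*(-3) = 5 + 15 = 20)
(a(-13, 8) - 280)*D(14, 22) = (20 - 280)*(14 + 22)² = -260*36² = -260*1296 = -336960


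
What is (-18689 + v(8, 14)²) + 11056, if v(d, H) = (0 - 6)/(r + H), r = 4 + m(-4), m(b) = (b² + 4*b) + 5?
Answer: -4037821/529 ≈ -7632.9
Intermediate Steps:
m(b) = 5 + b² + 4*b
r = 9 (r = 4 + (5 + (-4)² + 4*(-4)) = 4 + (5 + 16 - 16) = 4 + 5 = 9)
v(d, H) = -6/(9 + H) (v(d, H) = (0 - 6)/(9 + H) = -6/(9 + H))
(-18689 + v(8, 14)²) + 11056 = (-18689 + (-6/(9 + 14))²) + 11056 = (-18689 + (-6/23)²) + 11056 = (-18689 + 36/529) + 11056 = -9886445/529 + 11056 = -4037821/529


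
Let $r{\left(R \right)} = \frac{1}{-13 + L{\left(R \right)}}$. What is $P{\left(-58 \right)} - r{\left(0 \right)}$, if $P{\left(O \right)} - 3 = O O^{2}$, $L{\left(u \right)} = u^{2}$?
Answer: $- \frac{2536416}{13} \approx -1.9511 \cdot 10^{5}$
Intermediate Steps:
$r{\left(R \right)} = \frac{1}{-13 + R^{2}}$
$P{\left(O \right)} = 3 + O^{3}$ ($P{\left(O \right)} = 3 + O O^{2} = 3 + O^{3}$)
$P{\left(-58 \right)} - r{\left(0 \right)} = \left(3 + \left(-58\right)^{3}\right) - \frac{1}{-13 + 0^{2}} = \left(3 - 195112\right) - \frac{1}{-13 + 0} = -195109 - \frac{1}{-13} = -195109 - - \frac{1}{13} = -195109 + \frac{1}{13} = - \frac{2536416}{13}$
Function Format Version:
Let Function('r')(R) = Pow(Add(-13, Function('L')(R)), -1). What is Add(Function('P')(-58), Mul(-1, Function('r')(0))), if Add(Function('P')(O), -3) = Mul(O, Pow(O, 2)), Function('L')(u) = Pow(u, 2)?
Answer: Rational(-2536416, 13) ≈ -1.9511e+5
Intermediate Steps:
Function('r')(R) = Pow(Add(-13, Pow(R, 2)), -1)
Function('P')(O) = Add(3, Pow(O, 3)) (Function('P')(O) = Add(3, Mul(O, Pow(O, 2))) = Add(3, Pow(O, 3)))
Add(Function('P')(-58), Mul(-1, Function('r')(0))) = Add(Add(3, Pow(-58, 3)), Mul(-1, Pow(Add(-13, Pow(0, 2)), -1))) = Add(Add(3, -195112), Mul(-1, Pow(Add(-13, 0), -1))) = Add(-195109, Mul(-1, Pow(-13, -1))) = Add(-195109, Mul(-1, Rational(-1, 13))) = Add(-195109, Rational(1, 13)) = Rational(-2536416, 13)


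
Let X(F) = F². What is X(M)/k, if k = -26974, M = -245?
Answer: -60025/26974 ≈ -2.2253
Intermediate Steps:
X(M)/k = (-245)²/(-26974) = 60025*(-1/26974) = -60025/26974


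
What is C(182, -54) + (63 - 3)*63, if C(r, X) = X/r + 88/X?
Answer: 9282727/2457 ≈ 3778.1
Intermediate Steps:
C(r, X) = 88/X + X/r
C(182, -54) + (63 - 3)*63 = (88/(-54) - 54/182) + (63 - 3)*63 = (88*(-1/54) - 54*1/182) + 60*63 = (-44/27 - 27/91) + 3780 = -4733/2457 + 3780 = 9282727/2457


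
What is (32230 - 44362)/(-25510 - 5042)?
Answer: 1011/2546 ≈ 0.39709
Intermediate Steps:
(32230 - 44362)/(-25510 - 5042) = -12132/(-30552) = -12132*(-1/30552) = 1011/2546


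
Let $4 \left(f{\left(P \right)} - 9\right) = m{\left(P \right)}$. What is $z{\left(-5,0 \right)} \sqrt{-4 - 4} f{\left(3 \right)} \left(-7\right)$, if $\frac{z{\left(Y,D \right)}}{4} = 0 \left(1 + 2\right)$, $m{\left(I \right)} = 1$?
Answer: $0$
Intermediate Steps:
$f{\left(P \right)} = \frac{37}{4}$ ($f{\left(P \right)} = 9 + \frac{1}{4} \cdot 1 = 9 + \frac{1}{4} = \frac{37}{4}$)
$z{\left(Y,D \right)} = 0$ ($z{\left(Y,D \right)} = 4 \cdot 0 \left(1 + 2\right) = 4 \cdot 0 \cdot 3 = 4 \cdot 0 = 0$)
$z{\left(-5,0 \right)} \sqrt{-4 - 4} f{\left(3 \right)} \left(-7\right) = 0 \sqrt{-4 - 4} \cdot \frac{37}{4} \left(-7\right) = 0 \sqrt{-8} \cdot \frac{37}{4} \left(-7\right) = 0 \cdot 2 i \sqrt{2} \cdot \frac{37}{4} \left(-7\right) = 0 \frac{37 i \sqrt{2}}{2} \left(-7\right) = 0 \left(-7\right) = 0$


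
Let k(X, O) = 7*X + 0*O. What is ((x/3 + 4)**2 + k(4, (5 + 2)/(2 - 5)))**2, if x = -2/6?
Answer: 12201049/6561 ≈ 1859.6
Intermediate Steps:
k(X, O) = 7*X (k(X, O) = 7*X + 0 = 7*X)
x = -1/3 (x = -2*1/6 = -1/3 ≈ -0.33333)
((x/3 + 4)**2 + k(4, (5 + 2)/(2 - 5)))**2 = ((-1/3/3 + 4)**2 + 7*4)**2 = ((-1/3*1/3 + 4)**2 + 28)**2 = ((-1/9 + 4)**2 + 28)**2 = ((35/9)**2 + 28)**2 = (1225/81 + 28)**2 = (3493/81)**2 = 12201049/6561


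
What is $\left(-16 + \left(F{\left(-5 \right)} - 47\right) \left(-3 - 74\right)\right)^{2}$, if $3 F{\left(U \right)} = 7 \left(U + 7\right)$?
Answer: $\frac{94692361}{9} \approx 1.0521 \cdot 10^{7}$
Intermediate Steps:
$F{\left(U \right)} = \frac{49}{3} + \frac{7 U}{3}$ ($F{\left(U \right)} = \frac{7 \left(U + 7\right)}{3} = \frac{7 \left(7 + U\right)}{3} = \frac{49 + 7 U}{3} = \frac{49}{3} + \frac{7 U}{3}$)
$\left(-16 + \left(F{\left(-5 \right)} - 47\right) \left(-3 - 74\right)\right)^{2} = \left(-16 + \left(\left(\frac{49}{3} + \frac{7}{3} \left(-5\right)\right) - 47\right) \left(-3 - 74\right)\right)^{2} = \left(-16 + \left(\left(\frac{49}{3} - \frac{35}{3}\right) - 47\right) \left(-77\right)\right)^{2} = \left(-16 + \left(\frac{14}{3} - 47\right) \left(-77\right)\right)^{2} = \left(-16 - - \frac{9779}{3}\right)^{2} = \left(-16 + \frac{9779}{3}\right)^{2} = \left(\frac{9731}{3}\right)^{2} = \frac{94692361}{9}$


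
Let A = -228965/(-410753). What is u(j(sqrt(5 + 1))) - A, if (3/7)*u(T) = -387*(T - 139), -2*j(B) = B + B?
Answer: 51556255336/410753 + 903*sqrt(6) ≈ 1.2773e+5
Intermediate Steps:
j(B) = -B (j(B) = -(B + B)/2 = -B)
u(T) = 125517 - 903*T (u(T) = 7*(-387*(T - 139))/3 = 7*(-387*(-139 + T))/3 = 7*(53793 - 387*T)/3 = 125517 - 903*T)
A = 228965/410753 (A = -228965*(-1/410753) = 228965/410753 ≈ 0.55743)
u(j(sqrt(5 + 1))) - A = (125517 - (-903)*sqrt(5 + 1)) - 1*228965/410753 = (125517 - (-903)*sqrt(6)) - 228965/410753 = (125517 + 903*sqrt(6)) - 228965/410753 = 51556255336/410753 + 903*sqrt(6)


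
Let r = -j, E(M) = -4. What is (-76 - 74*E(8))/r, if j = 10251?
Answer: -220/10251 ≈ -0.021461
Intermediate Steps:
r = -10251 (r = -1*10251 = -10251)
(-76 - 74*E(8))/r = (-76 - 74*(-4))/(-10251) = (-76 + 296)*(-1/10251) = 220*(-1/10251) = -220/10251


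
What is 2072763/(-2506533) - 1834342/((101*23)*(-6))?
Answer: 33108323084/253159833 ≈ 130.78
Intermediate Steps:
2072763/(-2506533) - 1834342/((101*23)*(-6)) = 2072763*(-1/2506533) - 1834342/(2323*(-6)) = -690921/835511 - 1834342/(-13938) = -690921/835511 - 1834342*(-1/13938) = -690921/835511 + 39877/303 = 33108323084/253159833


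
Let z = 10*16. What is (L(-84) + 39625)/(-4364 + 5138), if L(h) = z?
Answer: 39785/774 ≈ 51.402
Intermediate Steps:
z = 160
L(h) = 160
(L(-84) + 39625)/(-4364 + 5138) = (160 + 39625)/(-4364 + 5138) = 39785/774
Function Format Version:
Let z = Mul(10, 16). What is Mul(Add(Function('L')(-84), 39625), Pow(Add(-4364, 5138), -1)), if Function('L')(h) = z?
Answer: Rational(39785, 774) ≈ 51.402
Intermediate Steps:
z = 160
Function('L')(h) = 160
Mul(Add(Function('L')(-84), 39625), Pow(Add(-4364, 5138), -1)) = Mul(Add(160, 39625), Pow(Add(-4364, 5138), -1)) = Mul(39785, Pow(774, -1)) = Mul(39785, Rational(1, 774)) = Rational(39785, 774)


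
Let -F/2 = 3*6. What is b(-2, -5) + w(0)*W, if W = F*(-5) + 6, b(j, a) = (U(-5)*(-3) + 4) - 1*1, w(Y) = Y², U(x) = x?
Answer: 18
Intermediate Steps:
F = -36 (F = -6*6 = -2*18 = -36)
b(j, a) = 18 (b(j, a) = (-5*(-3) + 4) - 1*1 = (15 + 4) - 1 = 19 - 1 = 18)
W = 186 (W = -36*(-5) + 6 = 180 + 6 = 186)
b(-2, -5) + w(0)*W = 18 + 0²*186 = 18 + 0*186 = 18 + 0 = 18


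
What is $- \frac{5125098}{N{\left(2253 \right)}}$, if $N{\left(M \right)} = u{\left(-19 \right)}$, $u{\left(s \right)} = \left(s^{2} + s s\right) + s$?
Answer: $- \frac{269742}{37} \approx -7290.3$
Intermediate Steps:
$u{\left(s \right)} = s + 2 s^{2}$ ($u{\left(s \right)} = \left(s^{2} + s^{2}\right) + s = 2 s^{2} + s = s + 2 s^{2}$)
$N{\left(M \right)} = 703$ ($N{\left(M \right)} = - 19 \left(1 + 2 \left(-19\right)\right) = - 19 \left(1 - 38\right) = \left(-19\right) \left(-37\right) = 703$)
$- \frac{5125098}{N{\left(2253 \right)}} = - \frac{5125098}{703} = \left(-5125098\right) \frac{1}{703} = - \frac{269742}{37}$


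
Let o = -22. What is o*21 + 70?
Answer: -392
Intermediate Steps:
o*21 + 70 = -22*21 + 70 = -462 + 70 = -392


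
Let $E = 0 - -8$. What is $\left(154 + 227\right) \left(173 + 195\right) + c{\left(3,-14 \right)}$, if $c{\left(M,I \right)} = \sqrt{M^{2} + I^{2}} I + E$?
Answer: $140216 - 14 \sqrt{205} \approx 1.4002 \cdot 10^{5}$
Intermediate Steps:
$E = 8$ ($E = 0 + 8 = 8$)
$c{\left(M,I \right)} = 8 + I \sqrt{I^{2} + M^{2}}$ ($c{\left(M,I \right)} = \sqrt{M^{2} + I^{2}} I + 8 = \sqrt{I^{2} + M^{2}} I + 8 = I \sqrt{I^{2} + M^{2}} + 8 = 8 + I \sqrt{I^{2} + M^{2}}$)
$\left(154 + 227\right) \left(173 + 195\right) + c{\left(3,-14 \right)} = \left(154 + 227\right) \left(173 + 195\right) + \left(8 - 14 \sqrt{\left(-14\right)^{2} + 3^{2}}\right) = 381 \cdot 368 + \left(8 - 14 \sqrt{196 + 9}\right) = 140208 + \left(8 - 14 \sqrt{205}\right) = 140216 - 14 \sqrt{205}$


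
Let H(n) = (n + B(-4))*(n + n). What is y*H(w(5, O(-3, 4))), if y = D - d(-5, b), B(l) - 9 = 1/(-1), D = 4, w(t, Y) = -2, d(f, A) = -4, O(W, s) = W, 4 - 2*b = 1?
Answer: -192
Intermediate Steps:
b = 3/2 (b = 2 - ½*1 = 2 - ½ = 3/2 ≈ 1.5000)
B(l) = 8 (B(l) = 9 + 1/(-1) = 9 - 1 = 8)
y = 8 (y = 4 - 1*(-4) = 4 + 4 = 8)
H(n) = 2*n*(8 + n) (H(n) = (n + 8)*(n + n) = (8 + n)*(2*n) = 2*n*(8 + n))
y*H(w(5, O(-3, 4))) = 8*(2*(-2)*(8 - 2)) = 8*(2*(-2)*6) = 8*(-24) = -192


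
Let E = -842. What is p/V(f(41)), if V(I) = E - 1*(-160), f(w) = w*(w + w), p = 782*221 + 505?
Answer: -15757/62 ≈ -254.15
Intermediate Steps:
p = 173327 (p = 172822 + 505 = 173327)
f(w) = 2*w**2 (f(w) = w*(2*w) = 2*w**2)
V(I) = -682 (V(I) = -842 - 1*(-160) = -842 + 160 = -682)
p/V(f(41)) = 173327/(-682) = 173327*(-1/682) = -15757/62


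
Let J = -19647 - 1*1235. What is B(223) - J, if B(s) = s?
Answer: 21105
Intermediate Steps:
J = -20882 (J = -19647 - 1235 = -20882)
B(223) - J = 223 - 1*(-20882) = 223 + 20882 = 21105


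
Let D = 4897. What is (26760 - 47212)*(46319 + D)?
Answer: -1047469632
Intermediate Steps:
(26760 - 47212)*(46319 + D) = (26760 - 47212)*(46319 + 4897) = -20452*51216 = -1047469632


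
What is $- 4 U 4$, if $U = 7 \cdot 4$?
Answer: $-448$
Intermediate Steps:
$U = 28$
$- 4 U 4 = - 4 \cdot 28 \cdot 4 = \left(-4\right) 112 = -448$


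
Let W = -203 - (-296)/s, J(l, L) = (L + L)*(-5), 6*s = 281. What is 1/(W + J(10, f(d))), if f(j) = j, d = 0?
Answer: -281/55267 ≈ -0.0050844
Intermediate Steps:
s = 281/6 (s = (⅙)*281 = 281/6 ≈ 46.833)
J(l, L) = -10*L (J(l, L) = (2*L)*(-5) = -10*L)
W = -55267/281 (W = -203 - (-296)/281/6 = -203 - (-296)*6/281 = -203 - 1*(-1776/281) = -203 + 1776/281 = -55267/281 ≈ -196.68)
1/(W + J(10, f(d))) = 1/(-55267/281 - 10*0) = 1/(-55267/281 + 0) = 1/(-55267/281) = -281/55267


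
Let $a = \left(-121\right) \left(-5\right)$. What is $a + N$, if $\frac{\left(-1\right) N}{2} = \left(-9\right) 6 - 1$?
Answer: $715$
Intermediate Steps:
$a = 605$
$N = 110$ ($N = - 2 \left(\left(-9\right) 6 - 1\right) = - 2 \left(-54 - 1\right) = \left(-2\right) \left(-55\right) = 110$)
$a + N = 605 + 110 = 715$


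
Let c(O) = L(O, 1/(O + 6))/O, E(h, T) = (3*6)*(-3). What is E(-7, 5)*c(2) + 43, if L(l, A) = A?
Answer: 317/8 ≈ 39.625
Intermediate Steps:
E(h, T) = -54 (E(h, T) = 18*(-3) = -54)
c(O) = 1/(O*(6 + O)) (c(O) = 1/((O + 6)*O) = 1/((6 + O)*O) = 1/(O*(6 + O)))
E(-7, 5)*c(2) + 43 = -54/(2*(6 + 2)) + 43 = -27/8 + 43 = 317/8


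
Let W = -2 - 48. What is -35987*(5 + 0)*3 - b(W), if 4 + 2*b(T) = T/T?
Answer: -1079607/2 ≈ -5.3980e+5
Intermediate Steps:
W = -50
b(T) = -3/2 (b(T) = -2 + (T/T)/2 = -2 + (1/2)*1 = -2 + 1/2 = -3/2)
-35987*(5 + 0)*3 - b(W) = -35987*(5 + 0)*3 - 1*(-3/2) = -179935*3 + 3/2 = -35987*15 + 3/2 = -539805 + 3/2 = -1079607/2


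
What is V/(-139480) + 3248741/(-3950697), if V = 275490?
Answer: -154151191121/55104321756 ≈ -2.7974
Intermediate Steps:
V/(-139480) + 3248741/(-3950697) = 275490/(-139480) + 3248741/(-3950697) = 275490*(-1/139480) + 3248741*(-1/3950697) = -27549/13948 - 3248741/3950697 = -154151191121/55104321756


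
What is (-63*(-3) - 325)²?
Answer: 18496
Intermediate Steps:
(-63*(-3) - 325)² = (189 - 325)² = (-136)² = 18496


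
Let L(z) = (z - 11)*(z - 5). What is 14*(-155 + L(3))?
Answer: -1946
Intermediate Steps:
L(z) = (-11 + z)*(-5 + z)
14*(-155 + L(3)) = 14*(-155 + (55 + 3² - 16*3)) = 14*(-155 + (55 + 9 - 48)) = 14*(-155 + 16) = 14*(-139) = -1946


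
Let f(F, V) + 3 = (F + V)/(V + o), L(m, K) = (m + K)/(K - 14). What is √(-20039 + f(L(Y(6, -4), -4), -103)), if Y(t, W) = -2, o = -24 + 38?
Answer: I*√1428691902/267 ≈ 141.57*I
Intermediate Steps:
o = 14
L(m, K) = (K + m)/(-14 + K)
f(F, V) = -3 + (F + V)/(14 + V) (f(F, V) = -3 + (F + V)/(V + 14) = -3 + (F + V)/(14 + V))
√(-20039 + f(L(Y(6, -4), -4), -103)) = √(-20039 + (-42 + (-4 - 2)/(-14 - 4) - 2*(-103))/(14 - 103)) = √(-20039 + (-42 - 6/(-18) + 206)/(-89)) = √(-20039 - (-42 - 1/18*(-6) + 206)/89) = √(-20039 - (-42 + ⅓ + 206)/89) = √(-20039 - 1/89*493/3) = √(-20039 - 493/267) = √(-5350906/267) = I*√1428691902/267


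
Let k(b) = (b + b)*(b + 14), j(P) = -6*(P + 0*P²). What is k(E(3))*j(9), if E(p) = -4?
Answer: 4320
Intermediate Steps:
j(P) = -6*P (j(P) = -6*(P + 0) = -6*P)
k(b) = 2*b*(14 + b) (k(b) = (2*b)*(14 + b) = 2*b*(14 + b))
k(E(3))*j(9) = (2*(-4)*(14 - 4))*(-6*9) = (2*(-4)*10)*(-54) = -80*(-54) = 4320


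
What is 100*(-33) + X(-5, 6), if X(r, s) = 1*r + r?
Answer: -3310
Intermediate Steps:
X(r, s) = 2*r (X(r, s) = r + r = 2*r)
100*(-33) + X(-5, 6) = 100*(-33) + 2*(-5) = -3300 - 10 = -3310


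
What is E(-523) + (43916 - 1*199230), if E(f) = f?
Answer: -155837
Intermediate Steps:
E(-523) + (43916 - 1*199230) = -523 + (43916 - 1*199230) = -523 + (43916 - 199230) = -523 - 155314 = -155837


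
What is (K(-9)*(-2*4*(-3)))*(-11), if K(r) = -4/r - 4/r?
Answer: -704/3 ≈ -234.67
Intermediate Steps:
K(r) = -8/r
(K(-9)*(-2*4*(-3)))*(-11) = ((-8/(-9))*(-2*4*(-3)))*(-11) = ((-8*(-⅑))*(-8*(-3)))*(-11) = (8*(-1*(-24))/9)*(-11) = ((8/9)*24)*(-11) = (64/3)*(-11) = -704/3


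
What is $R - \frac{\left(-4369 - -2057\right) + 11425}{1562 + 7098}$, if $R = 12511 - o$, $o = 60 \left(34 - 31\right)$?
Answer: $\frac{106777347}{8660} \approx 12330.0$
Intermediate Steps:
$o = 180$ ($o = 60 \cdot 3 = 180$)
$R = 12331$ ($R = 12511 - 180 = 12331$)
$R - \frac{\left(-4369 - -2057\right) + 11425}{1562 + 7098} = 12331 - \frac{\left(-4369 - -2057\right) + 11425}{1562 + 7098} = 12331 - \frac{\left(-4369 + 2057\right) + 11425}{8660} = 12331 - \left(-2312 + 11425\right) \frac{1}{8660} = 12331 - 9113 \cdot \frac{1}{8660} = 12331 - \frac{9113}{8660} = \frac{106777347}{8660}$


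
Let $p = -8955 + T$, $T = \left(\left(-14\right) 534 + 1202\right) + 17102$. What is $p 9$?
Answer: $16857$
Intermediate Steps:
$T = 10828$ ($T = \left(-7476 + 1202\right) + 17102 = -6274 + 17102 = 10828$)
$p = 1873$ ($p = -8955 + 10828 = 1873$)
$p 9 = 1873 \cdot 9 = 16857$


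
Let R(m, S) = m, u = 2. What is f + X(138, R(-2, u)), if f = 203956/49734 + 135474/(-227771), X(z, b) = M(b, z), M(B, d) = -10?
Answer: -36781015490/5663981457 ≈ -6.4938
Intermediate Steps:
X(z, b) = -10
f = 19858799080/5663981457 (f = 203956*(1/49734) + 135474*(-1/227771) = 101978/24867 - 135474/227771 = 19858799080/5663981457 ≈ 3.5062)
f + X(138, R(-2, u)) = 19858799080/5663981457 - 10 = -36781015490/5663981457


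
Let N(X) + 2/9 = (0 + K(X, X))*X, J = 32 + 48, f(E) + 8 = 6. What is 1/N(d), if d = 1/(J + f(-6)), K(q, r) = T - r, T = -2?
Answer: -2028/503 ≈ -4.0318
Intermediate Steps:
f(E) = -2 (f(E) = -8 + 6 = -2)
J = 80
K(q, r) = -2 - r
d = 1/78 (d = 1/(80 - 2) = 1/78 ≈ 0.012821)
N(X) = -2/9 + X*(-2 - X) (N(X) = -2/9 + (0 + (-2 - X))*X = -2/9 + (-2 - X)*X = -2/9 + X*(-2 - X))
1/N(d) = 1/(-2/9 - 1*1/78*(2 + 1/78)) = 1/(-2/9 - 1*1/78*157/78) = 1/(-2/9 - 157/6084) = 1/(-503/2028) = -2028/503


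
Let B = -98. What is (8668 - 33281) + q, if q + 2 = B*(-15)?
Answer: -23145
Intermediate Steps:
q = 1468 (q = -2 - 98*(-15) = -2 + 1470 = 1468)
(8668 - 33281) + q = (8668 - 33281) + 1468 = -24613 + 1468 = -23145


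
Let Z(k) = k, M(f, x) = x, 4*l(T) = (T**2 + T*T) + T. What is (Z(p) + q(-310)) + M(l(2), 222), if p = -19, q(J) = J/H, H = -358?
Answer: 36492/179 ≈ 203.87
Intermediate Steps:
q(J) = -J/358 (q(J) = J/(-358) = J*(-1/358) = -J/358)
l(T) = T**2/2 + T/4 (l(T) = ((T**2 + T*T) + T)/4 = ((T**2 + T**2) + T)/4 = (2*T**2 + T)/4 = (T + 2*T**2)/4 = T**2/2 + T/4)
(Z(p) + q(-310)) + M(l(2), 222) = (-19 - 1/358*(-310)) + 222 = (-19 + 155/179) + 222 = -3246/179 + 222 = 36492/179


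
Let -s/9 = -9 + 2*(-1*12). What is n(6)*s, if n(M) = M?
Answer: 1782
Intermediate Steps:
s = 297 (s = -9*(-9 + 2*(-1*12)) = -9*(-9 + 2*(-12)) = -9*(-9 - 24) = -9*(-33) = 297)
n(6)*s = 6*297 = 1782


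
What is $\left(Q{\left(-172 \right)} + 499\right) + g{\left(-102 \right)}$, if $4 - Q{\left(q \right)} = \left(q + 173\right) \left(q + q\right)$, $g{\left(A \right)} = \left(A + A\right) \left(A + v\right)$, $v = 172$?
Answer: $-13433$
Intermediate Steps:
$g{\left(A \right)} = 2 A \left(172 + A\right)$ ($g{\left(A \right)} = \left(A + A\right) \left(A + 172\right) = 2 A \left(172 + A\right)$)
$Q{\left(q \right)} = 4 - 2 q \left(173 + q\right)$ ($Q{\left(q \right)} = 4 - \left(q + 173\right) \left(q + q\right) = 4 - \left(173 + q\right) 2 q = 4 - 2 q \left(173 + q\right)$)
$\left(Q{\left(-172 \right)} + 499\right) + g{\left(-102 \right)} = \left(\left(4 - -59512 - 2 \left(-172\right)^{2}\right) + 499\right) + 2 \left(-102\right) \left(172 - 102\right) = \left(\left(4 + 59512 - 59168\right) + 499\right) + 2 \left(-102\right) 70 = \left(\left(4 + 59512 - 59168\right) + 499\right) - 14280 = \left(348 + 499\right) - 14280 = 847 - 14280 = -13433$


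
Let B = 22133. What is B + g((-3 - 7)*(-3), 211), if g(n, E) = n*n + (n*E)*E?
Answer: 1358663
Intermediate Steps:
g(n, E) = n² + n*E² (g(n, E) = n² + (E*n)*E = n² + n*E²)
B + g((-3 - 7)*(-3), 211) = 22133 + ((-3 - 7)*(-3))*((-3 - 7)*(-3) + 211²) = 22133 + (-10*(-3))*(-10*(-3) + 44521) = 22133 + 30*(30 + 44521) = 22133 + 30*44551 = 22133 + 1336530 = 1358663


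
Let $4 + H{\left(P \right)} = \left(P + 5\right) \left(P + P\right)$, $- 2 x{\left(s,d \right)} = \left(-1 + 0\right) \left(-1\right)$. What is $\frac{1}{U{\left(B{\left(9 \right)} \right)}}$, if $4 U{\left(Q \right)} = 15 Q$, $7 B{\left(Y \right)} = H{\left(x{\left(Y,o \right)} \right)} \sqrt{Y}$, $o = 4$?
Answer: $- \frac{56}{765} \approx -0.073203$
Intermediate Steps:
$x{\left(s,d \right)} = - \frac{1}{2}$ ($x{\left(s,d \right)} = - \frac{\left(-1 + 0\right) \left(-1\right)}{2} = - \frac{\left(-1\right) \left(-1\right)}{2} = \left(- \frac{1}{2}\right) 1 = - \frac{1}{2}$)
$H{\left(P \right)} = -4 + 2 P \left(5 + P\right)$ ($H{\left(P \right)} = -4 + \left(P + 5\right) \left(P + P\right) = -4 + \left(5 + P\right) 2 P = -4 + 2 P \left(5 + P\right)$)
$B{\left(Y \right)} = - \frac{17 \sqrt{Y}}{14}$ ($B{\left(Y \right)} = \frac{\left(-4 + 2 \left(- \frac{1}{2}\right)^{2} + 10 \left(- \frac{1}{2}\right)\right) \sqrt{Y}}{7} = \frac{\left(-4 + 2 \cdot \frac{1}{4} - 5\right) \sqrt{Y}}{7} = \frac{\left(-4 + \frac{1}{2} - 5\right) \sqrt{Y}}{7} = \frac{\left(- \frac{17}{2}\right) \sqrt{Y}}{7} = - \frac{17 \sqrt{Y}}{14}$)
$U{\left(Q \right)} = \frac{15 Q}{4}$
$\frac{1}{U{\left(B{\left(9 \right)} \right)}} = \frac{1}{\frac{15}{4} \left(- \frac{17 \sqrt{9}}{14}\right)} = \frac{1}{\frac{15}{4} \left(\left(- \frac{17}{14}\right) 3\right)} = \frac{1}{\frac{15}{4} \left(- \frac{51}{14}\right)} = \frac{1}{- \frac{765}{56}} = - \frac{56}{765}$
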